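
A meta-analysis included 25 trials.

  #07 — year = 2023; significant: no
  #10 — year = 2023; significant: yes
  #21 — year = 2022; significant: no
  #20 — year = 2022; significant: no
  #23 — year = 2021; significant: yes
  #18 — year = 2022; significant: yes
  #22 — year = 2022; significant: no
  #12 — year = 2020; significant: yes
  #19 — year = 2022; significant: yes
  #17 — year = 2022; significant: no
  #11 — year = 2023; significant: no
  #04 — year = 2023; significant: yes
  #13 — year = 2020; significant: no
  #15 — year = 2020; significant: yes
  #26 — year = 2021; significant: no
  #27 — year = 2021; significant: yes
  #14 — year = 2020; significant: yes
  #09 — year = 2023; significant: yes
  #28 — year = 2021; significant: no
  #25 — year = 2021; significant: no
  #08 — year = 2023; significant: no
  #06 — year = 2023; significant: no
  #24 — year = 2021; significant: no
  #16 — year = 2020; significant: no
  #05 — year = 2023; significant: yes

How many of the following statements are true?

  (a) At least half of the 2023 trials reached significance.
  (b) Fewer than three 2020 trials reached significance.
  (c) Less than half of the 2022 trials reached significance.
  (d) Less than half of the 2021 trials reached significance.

(a) 2023: |A| = 8, |A ∩ B| = 4; needs |A ∩ B| ≥ |A ∖ B| — true.
(b) 2020: |A| = 5, |A ∩ B| = 3; needs |A ∩ B| < 3 — false.
(c) 2022: |A| = 6, |A ∩ B| = 2; needs |A ∩ B| < |A ∖ B| — true.
(d) 2021: |A| = 6, |A ∩ B| = 2; needs |A ∩ B| < |A ∖ B| — true.

3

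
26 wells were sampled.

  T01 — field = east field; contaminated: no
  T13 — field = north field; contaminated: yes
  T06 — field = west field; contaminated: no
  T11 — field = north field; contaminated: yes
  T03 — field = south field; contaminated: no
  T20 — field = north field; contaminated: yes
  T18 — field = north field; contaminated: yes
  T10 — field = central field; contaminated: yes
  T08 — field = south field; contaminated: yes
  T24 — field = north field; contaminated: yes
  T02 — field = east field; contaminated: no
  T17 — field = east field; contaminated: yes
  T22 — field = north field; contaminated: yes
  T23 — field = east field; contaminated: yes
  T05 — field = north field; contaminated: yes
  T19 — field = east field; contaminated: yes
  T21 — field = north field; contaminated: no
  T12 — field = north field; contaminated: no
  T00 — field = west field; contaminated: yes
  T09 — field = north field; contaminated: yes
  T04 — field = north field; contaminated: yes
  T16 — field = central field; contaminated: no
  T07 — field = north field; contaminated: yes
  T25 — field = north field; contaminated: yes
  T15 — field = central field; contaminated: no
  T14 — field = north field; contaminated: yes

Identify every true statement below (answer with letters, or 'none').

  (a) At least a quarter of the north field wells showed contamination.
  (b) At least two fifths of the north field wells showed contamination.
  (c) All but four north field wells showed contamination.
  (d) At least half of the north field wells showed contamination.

|A| = 14, |A ∩ B| = 12, |A ∖ B| = 2.
(a) |A ∩ B| / |A| ≥ 1/4: holds.
(b) |A ∩ B| / |A| ≥ 2/5: holds.
(c) |A ∖ B| = 4: fails.
(d) |A ∩ B| ≥ |A ∖ B|: holds.

(a), (b), (d)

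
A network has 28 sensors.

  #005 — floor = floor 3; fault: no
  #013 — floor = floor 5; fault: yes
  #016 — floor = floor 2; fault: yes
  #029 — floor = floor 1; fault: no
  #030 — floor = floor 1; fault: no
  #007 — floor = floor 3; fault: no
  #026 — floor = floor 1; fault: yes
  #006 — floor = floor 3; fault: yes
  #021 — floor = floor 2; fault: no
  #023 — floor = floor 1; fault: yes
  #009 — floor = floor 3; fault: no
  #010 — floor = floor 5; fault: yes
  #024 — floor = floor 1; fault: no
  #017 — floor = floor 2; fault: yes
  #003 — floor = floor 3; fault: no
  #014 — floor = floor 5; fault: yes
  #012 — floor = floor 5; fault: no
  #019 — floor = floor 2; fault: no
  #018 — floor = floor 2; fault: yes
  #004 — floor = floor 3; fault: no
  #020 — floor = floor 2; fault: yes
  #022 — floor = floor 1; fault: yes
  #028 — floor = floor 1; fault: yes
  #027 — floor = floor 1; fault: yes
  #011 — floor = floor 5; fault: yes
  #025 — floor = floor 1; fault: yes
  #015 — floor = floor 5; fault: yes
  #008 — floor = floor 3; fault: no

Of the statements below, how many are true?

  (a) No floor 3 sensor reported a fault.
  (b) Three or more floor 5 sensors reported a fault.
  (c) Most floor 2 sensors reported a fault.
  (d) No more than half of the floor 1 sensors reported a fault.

(a) floor 3: |A| = 7, |A ∩ B| = 1; needs A ∩ B = ∅ (|A ∩ B| = 0) — false.
(b) floor 5: |A| = 6, |A ∩ B| = 5; needs |A ∩ B| ≥ 3 — true.
(c) floor 2: |A| = 6, |A ∩ B| = 4; needs |A ∩ B| > |A ∖ B| — true.
(d) floor 1: |A| = 9, |A ∩ B| = 6; needs |A ∩ B| ≤ |A ∖ B| — false.

2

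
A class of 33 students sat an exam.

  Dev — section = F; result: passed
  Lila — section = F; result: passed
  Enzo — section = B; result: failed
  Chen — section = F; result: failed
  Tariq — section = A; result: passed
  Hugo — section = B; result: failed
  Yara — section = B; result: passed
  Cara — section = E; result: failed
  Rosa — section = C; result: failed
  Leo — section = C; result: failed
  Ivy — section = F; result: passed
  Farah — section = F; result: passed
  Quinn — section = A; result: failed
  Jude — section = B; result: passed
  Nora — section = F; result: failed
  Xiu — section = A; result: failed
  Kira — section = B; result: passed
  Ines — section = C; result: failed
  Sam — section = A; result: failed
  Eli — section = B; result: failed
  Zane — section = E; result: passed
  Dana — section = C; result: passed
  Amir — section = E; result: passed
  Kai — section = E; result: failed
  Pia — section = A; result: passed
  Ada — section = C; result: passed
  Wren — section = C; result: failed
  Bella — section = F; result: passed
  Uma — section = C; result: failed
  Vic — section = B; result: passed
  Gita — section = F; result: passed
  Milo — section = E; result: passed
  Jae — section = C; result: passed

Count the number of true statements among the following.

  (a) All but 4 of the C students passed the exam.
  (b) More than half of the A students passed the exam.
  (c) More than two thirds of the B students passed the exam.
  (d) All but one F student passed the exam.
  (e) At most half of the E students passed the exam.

(a) C: |A| = 8, |A ∩ B| = 3; needs |A ∖ B| = 4 — false.
(b) A: |A| = 5, |A ∩ B| = 2; needs |A ∩ B| > |A ∖ B| — false.
(c) B: |A| = 7, |A ∩ B| = 4; needs |A ∩ B| / |A| > 2/3 — false.
(d) F: |A| = 8, |A ∩ B| = 6; needs |A ∖ B| = 1 — false.
(e) E: |A| = 5, |A ∩ B| = 3; needs |A ∩ B| ≤ |A ∖ B| — false.

0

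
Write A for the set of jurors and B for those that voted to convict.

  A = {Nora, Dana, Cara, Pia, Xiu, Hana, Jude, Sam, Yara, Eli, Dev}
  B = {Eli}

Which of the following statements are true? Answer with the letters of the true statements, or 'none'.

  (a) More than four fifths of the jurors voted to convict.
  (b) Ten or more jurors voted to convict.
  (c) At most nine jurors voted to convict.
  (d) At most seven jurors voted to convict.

(c), (d)

|A| = 11, |A ∩ B| = 1, |A ∖ B| = 10.
(a) |A ∩ B| / |A| > 4/5: fails.
(b) |A ∩ B| ≥ 10: fails.
(c) |A ∩ B| ≤ 9: holds.
(d) |A ∩ B| ≤ 7: holds.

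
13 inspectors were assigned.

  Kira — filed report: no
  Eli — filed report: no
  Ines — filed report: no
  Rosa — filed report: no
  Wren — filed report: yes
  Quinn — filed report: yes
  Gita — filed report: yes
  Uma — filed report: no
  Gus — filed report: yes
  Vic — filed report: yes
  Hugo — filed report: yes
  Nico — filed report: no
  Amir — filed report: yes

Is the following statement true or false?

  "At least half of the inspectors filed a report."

True

'At least half of the inspectors filed a report' holds iff |A ∩ B| ≥ |A ∖ B|.
A (the restrictor) = {Kira, Eli, Ines, Rosa, Wren, Quinn, Gita, Uma, Gus, Vic, Hugo, Nico, Amir}, |A| = 13.
A ∩ B = {Wren, Quinn, Gita, Gus, Vic, Hugo, Amir}, so |A ∩ B| = 7.
A ∖ B = {Kira, Eli, Ines, Rosa, Uma, Nico}, so |A ∖ B| = 6.
7 > 6, so the statement is true.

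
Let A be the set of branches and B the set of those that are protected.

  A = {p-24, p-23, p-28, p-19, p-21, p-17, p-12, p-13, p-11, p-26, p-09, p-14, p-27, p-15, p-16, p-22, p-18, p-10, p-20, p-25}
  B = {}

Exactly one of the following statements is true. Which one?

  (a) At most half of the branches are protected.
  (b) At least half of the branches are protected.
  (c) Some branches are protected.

(a)

|A| = 20, |A ∩ B| = 0, |A ∖ B| = 20.
(a) requires |A ∩ B| ≤ |A ∖ B|: true.
(b) requires |A ∩ B| ≥ |A ∖ B|: false.
(c) requires A ∩ B ≠ ∅ (|A ∩ B| ≥ 1): false.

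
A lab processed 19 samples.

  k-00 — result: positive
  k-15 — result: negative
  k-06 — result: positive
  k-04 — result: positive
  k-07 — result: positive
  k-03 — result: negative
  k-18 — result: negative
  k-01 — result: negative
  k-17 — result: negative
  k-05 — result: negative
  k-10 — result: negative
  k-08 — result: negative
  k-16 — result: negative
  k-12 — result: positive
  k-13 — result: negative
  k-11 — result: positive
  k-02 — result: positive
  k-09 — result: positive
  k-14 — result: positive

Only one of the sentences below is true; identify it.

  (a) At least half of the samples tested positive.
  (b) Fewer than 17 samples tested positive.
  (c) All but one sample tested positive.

(b)

|A| = 19, |A ∩ B| = 9, |A ∖ B| = 10.
(a) requires |A ∩ B| ≥ |A ∖ B|: false.
(b) requires |A ∩ B| < 17: true.
(c) requires |A ∖ B| = 1: false.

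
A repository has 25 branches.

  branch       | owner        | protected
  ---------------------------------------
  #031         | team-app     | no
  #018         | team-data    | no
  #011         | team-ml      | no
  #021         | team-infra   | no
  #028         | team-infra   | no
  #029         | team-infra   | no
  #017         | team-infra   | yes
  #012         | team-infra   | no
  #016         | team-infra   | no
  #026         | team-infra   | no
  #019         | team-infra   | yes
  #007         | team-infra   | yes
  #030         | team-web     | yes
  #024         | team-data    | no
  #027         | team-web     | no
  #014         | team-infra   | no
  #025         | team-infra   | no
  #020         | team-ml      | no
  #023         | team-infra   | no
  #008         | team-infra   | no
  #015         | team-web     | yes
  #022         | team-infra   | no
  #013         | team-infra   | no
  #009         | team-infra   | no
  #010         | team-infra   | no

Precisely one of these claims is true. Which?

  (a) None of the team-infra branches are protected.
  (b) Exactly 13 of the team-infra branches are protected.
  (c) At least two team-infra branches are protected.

(c)

|A| = 17, |A ∩ B| = 3, |A ∖ B| = 14.
(a) requires A ∩ B = ∅ (|A ∩ B| = 0): false.
(b) requires |A ∩ B| = 13: false.
(c) requires |A ∩ B| ≥ 2: true.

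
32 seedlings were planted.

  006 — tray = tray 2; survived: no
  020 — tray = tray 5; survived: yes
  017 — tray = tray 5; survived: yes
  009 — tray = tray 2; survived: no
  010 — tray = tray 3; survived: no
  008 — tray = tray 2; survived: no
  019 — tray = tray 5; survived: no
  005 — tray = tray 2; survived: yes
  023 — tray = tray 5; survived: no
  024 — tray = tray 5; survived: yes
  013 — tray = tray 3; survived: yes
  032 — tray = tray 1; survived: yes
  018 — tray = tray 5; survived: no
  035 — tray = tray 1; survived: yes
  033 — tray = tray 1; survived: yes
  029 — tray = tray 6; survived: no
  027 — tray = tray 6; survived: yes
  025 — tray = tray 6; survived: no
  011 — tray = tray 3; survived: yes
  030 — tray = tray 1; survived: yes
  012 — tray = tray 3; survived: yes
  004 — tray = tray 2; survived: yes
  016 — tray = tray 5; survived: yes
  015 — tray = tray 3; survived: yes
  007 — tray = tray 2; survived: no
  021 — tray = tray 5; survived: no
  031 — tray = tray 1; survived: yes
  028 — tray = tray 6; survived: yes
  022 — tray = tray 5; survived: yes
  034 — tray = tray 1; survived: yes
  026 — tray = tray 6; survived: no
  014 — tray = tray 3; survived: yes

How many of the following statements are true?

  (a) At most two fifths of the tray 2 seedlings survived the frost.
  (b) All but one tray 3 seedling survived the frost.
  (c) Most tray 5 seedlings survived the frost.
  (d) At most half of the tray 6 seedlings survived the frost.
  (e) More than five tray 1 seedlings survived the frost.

(a) tray 2: |A| = 6, |A ∩ B| = 2; needs |A ∩ B| / |A| ≤ 2/5 — true.
(b) tray 3: |A| = 6, |A ∩ B| = 5; needs |A ∖ B| = 1 — true.
(c) tray 5: |A| = 9, |A ∩ B| = 5; needs |A ∩ B| > |A ∖ B| — true.
(d) tray 6: |A| = 5, |A ∩ B| = 2; needs |A ∩ B| ≤ |A ∖ B| — true.
(e) tray 1: |A| = 6, |A ∩ B| = 6; needs |A ∩ B| > 5 — true.

5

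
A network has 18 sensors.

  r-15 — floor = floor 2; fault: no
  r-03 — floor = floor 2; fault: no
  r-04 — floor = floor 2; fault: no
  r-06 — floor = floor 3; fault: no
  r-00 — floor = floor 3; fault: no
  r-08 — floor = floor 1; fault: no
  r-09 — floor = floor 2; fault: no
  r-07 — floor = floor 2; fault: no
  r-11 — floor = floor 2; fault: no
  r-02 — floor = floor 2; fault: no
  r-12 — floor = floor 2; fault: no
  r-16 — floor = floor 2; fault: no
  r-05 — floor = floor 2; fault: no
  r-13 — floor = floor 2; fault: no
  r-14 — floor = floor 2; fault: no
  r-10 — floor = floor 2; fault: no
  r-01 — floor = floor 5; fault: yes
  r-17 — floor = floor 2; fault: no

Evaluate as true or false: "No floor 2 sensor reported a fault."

Truth condition: A ∩ B = ∅ (|A ∩ B| = 0).
A (the restrictor) = {r-15, r-03, r-04, r-09, r-07, r-11, r-02, r-12, r-16, r-05, r-13, r-14, r-10, r-17}, |A| = 14.
A ∩ B = {}, so |A ∩ B| = 0.
So the statement is true.

True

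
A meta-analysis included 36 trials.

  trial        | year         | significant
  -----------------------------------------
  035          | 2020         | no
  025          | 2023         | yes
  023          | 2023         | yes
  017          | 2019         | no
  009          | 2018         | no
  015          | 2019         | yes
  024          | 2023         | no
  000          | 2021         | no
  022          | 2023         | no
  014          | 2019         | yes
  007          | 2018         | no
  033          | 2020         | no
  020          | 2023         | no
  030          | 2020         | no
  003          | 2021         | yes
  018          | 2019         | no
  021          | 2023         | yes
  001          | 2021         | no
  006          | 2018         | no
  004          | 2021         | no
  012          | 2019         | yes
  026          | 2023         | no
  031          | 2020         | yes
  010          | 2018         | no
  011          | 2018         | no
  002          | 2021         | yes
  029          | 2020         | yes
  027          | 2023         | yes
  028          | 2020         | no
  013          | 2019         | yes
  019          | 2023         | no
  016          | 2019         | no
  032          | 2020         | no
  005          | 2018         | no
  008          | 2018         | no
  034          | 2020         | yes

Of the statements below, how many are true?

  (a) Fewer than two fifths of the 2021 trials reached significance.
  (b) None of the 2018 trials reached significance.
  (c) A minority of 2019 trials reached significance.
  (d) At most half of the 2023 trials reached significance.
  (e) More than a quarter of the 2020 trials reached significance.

3

(a) 2021: |A| = 5, |A ∩ B| = 2; needs |A ∩ B| / |A| < 2/5 — false.
(b) 2018: |A| = 7, |A ∩ B| = 0; needs A ∩ B = ∅ (|A ∩ B| = 0) — true.
(c) 2019: |A| = 7, |A ∩ B| = 4; needs |A ∩ B| < |A ∖ B| — false.
(d) 2023: |A| = 9, |A ∩ B| = 4; needs |A ∩ B| ≤ |A ∖ B| — true.
(e) 2020: |A| = 8, |A ∩ B| = 3; needs |A ∩ B| / |A| > 1/4 — true.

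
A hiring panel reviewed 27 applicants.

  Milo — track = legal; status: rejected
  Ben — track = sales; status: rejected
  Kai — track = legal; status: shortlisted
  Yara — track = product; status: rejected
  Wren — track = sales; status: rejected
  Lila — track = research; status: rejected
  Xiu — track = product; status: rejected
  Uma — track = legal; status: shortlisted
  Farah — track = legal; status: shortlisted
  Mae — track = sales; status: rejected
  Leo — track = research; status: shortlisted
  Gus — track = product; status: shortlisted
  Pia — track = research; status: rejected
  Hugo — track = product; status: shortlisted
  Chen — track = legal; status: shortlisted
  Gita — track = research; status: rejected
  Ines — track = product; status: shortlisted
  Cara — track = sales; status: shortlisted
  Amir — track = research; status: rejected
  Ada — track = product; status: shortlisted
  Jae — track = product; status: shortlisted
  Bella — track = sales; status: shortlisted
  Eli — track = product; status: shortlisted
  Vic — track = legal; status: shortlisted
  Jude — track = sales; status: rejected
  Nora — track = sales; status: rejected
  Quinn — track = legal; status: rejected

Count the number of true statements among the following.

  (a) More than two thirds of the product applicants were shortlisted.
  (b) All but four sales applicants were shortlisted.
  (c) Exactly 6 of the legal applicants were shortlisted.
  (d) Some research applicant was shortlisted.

2

(a) product: |A| = 8, |A ∩ B| = 6; needs |A ∩ B| / |A| > 2/3 — true.
(b) sales: |A| = 7, |A ∩ B| = 2; needs |A ∖ B| = 4 — false.
(c) legal: |A| = 7, |A ∩ B| = 5; needs |A ∩ B| = 6 — false.
(d) research: |A| = 5, |A ∩ B| = 1; needs A ∩ B ≠ ∅ (|A ∩ B| ≥ 1) — true.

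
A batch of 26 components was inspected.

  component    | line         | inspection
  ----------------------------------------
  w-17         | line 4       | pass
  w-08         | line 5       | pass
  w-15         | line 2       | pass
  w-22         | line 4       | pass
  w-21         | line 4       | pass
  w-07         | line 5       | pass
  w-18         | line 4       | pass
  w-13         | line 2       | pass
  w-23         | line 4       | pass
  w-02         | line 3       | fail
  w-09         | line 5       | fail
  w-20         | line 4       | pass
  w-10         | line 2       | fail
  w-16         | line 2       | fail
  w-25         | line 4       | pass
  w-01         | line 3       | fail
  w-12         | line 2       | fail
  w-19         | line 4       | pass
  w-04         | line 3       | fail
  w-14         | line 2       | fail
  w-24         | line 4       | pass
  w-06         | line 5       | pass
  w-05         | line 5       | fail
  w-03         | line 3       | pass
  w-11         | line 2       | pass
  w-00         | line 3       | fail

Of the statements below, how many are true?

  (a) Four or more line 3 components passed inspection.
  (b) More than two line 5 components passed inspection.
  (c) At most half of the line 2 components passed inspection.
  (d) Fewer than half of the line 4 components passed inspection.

(a) line 3: |A| = 5, |A ∩ B| = 1; needs |A ∩ B| ≥ 4 — false.
(b) line 5: |A| = 5, |A ∩ B| = 3; needs |A ∩ B| > 2 — true.
(c) line 2: |A| = 7, |A ∩ B| = 3; needs |A ∩ B| ≤ |A ∖ B| — true.
(d) line 4: |A| = 9, |A ∩ B| = 9; needs |A ∩ B| < |A ∖ B| — false.

2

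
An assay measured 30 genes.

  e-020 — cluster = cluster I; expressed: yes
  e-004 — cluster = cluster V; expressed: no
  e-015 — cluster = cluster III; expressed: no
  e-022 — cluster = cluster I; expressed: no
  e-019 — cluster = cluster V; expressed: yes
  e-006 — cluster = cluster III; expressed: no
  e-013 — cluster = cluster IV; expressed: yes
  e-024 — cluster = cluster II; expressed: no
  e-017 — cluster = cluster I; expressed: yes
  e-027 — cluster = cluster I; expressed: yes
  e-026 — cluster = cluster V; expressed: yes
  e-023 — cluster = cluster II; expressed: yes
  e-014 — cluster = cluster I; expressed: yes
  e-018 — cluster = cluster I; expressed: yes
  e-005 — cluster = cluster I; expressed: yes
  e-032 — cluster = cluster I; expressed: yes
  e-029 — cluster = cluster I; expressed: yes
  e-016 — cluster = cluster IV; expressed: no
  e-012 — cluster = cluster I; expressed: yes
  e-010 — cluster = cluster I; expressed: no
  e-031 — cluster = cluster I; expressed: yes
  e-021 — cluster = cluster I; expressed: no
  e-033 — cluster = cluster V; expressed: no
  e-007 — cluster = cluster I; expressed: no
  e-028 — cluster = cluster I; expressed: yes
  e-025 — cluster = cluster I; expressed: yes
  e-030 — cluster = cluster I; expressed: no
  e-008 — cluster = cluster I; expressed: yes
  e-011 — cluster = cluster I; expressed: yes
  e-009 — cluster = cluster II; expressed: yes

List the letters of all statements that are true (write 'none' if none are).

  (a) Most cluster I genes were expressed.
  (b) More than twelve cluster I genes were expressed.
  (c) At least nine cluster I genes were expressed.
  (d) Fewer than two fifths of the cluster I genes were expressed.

|A| = 19, |A ∩ B| = 14, |A ∖ B| = 5.
(a) |A ∩ B| > |A ∖ B|: holds.
(b) |A ∩ B| > 12: holds.
(c) |A ∩ B| ≥ 9: holds.
(d) |A ∩ B| / |A| < 2/5: fails.

(a), (b), (c)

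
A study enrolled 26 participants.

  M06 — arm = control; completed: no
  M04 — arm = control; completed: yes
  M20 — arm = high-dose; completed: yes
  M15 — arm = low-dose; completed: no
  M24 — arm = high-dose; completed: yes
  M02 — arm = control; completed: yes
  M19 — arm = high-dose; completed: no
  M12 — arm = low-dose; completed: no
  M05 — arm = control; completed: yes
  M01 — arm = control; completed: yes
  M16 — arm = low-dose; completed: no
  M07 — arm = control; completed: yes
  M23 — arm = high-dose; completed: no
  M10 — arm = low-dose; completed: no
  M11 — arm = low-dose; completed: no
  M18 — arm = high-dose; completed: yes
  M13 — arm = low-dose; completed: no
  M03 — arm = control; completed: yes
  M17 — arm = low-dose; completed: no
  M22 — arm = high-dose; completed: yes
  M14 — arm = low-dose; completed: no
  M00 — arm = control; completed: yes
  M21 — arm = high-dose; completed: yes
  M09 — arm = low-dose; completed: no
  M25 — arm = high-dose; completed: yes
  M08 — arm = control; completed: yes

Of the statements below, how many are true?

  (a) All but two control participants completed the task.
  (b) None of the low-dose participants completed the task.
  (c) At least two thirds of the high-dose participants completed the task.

(a) control: |A| = 9, |A ∩ B| = 8; needs |A ∖ B| = 2 — false.
(b) low-dose: |A| = 9, |A ∩ B| = 0; needs A ∩ B = ∅ (|A ∩ B| = 0) — true.
(c) high-dose: |A| = 8, |A ∩ B| = 6; needs |A ∩ B| / |A| ≥ 2/3 — true.

2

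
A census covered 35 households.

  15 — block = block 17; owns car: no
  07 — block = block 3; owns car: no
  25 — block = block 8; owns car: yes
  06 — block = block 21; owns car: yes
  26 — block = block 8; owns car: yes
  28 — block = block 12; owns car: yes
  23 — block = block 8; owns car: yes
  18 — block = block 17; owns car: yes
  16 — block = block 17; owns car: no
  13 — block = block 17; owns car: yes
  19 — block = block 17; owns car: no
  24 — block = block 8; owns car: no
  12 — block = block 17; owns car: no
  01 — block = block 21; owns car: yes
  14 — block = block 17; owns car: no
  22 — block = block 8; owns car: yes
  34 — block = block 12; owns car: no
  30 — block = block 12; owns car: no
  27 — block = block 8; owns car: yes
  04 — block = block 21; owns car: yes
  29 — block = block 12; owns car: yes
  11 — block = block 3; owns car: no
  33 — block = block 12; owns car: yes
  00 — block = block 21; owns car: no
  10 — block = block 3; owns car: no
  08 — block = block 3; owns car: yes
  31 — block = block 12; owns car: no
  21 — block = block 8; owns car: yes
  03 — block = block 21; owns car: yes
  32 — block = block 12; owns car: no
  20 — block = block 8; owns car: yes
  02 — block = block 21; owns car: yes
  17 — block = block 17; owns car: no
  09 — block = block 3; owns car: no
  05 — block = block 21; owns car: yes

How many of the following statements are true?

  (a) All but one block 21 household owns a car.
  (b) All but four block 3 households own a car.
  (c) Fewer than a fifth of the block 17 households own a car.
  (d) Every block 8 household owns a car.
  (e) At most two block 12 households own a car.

2

(a) block 21: |A| = 7, |A ∩ B| = 6; needs |A ∖ B| = 1 — true.
(b) block 3: |A| = 5, |A ∩ B| = 1; needs |A ∖ B| = 4 — true.
(c) block 17: |A| = 8, |A ∩ B| = 2; needs |A ∩ B| / |A| < 1/5 — false.
(d) block 8: |A| = 8, |A ∩ B| = 7; needs A ⊆ B, i.e. every element of A is in B (|A ∖ B| = 0) — false.
(e) block 12: |A| = 7, |A ∩ B| = 3; needs |A ∩ B| ≤ 2 — false.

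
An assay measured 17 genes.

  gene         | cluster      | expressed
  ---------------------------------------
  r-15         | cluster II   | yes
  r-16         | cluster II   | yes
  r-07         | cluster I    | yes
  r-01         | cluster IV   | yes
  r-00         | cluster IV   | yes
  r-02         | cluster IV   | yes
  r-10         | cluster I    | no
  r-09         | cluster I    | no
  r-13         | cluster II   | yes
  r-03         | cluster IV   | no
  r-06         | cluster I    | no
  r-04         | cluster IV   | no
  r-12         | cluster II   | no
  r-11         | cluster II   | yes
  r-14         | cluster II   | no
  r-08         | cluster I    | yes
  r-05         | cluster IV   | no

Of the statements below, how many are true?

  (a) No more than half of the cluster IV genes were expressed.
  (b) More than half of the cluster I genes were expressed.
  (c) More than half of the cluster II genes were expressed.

(a) cluster IV: |A| = 6, |A ∩ B| = 3; needs |A ∩ B| ≤ |A ∖ B| — true.
(b) cluster I: |A| = 5, |A ∩ B| = 2; needs |A ∩ B| > |A ∖ B| — false.
(c) cluster II: |A| = 6, |A ∩ B| = 4; needs |A ∩ B| > |A ∖ B| — true.

2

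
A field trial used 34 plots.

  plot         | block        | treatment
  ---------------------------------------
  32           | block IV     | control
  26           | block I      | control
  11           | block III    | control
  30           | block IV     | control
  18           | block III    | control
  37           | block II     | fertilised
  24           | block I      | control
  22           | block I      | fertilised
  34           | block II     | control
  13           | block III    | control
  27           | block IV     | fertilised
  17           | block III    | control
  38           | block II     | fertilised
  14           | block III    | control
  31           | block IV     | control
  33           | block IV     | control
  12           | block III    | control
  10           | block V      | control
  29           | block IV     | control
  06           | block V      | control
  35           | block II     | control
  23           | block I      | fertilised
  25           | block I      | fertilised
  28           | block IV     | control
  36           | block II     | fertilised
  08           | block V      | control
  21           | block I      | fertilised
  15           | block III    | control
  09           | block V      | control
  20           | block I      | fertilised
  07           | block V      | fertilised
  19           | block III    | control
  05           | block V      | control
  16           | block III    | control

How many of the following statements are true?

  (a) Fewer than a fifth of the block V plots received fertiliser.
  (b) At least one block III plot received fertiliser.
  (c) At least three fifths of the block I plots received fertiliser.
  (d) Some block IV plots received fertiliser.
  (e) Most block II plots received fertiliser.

4

(a) block V: |A| = 6, |A ∩ B| = 1; needs |A ∩ B| / |A| < 1/5 — true.
(b) block III: |A| = 9, |A ∩ B| = 0; needs A ∩ B ≠ ∅ (|A ∩ B| ≥ 1) — false.
(c) block I: |A| = 7, |A ∩ B| = 5; needs |A ∩ B| / |A| ≥ 3/5 — true.
(d) block IV: |A| = 7, |A ∩ B| = 1; needs A ∩ B ≠ ∅ (|A ∩ B| ≥ 1) — true.
(e) block II: |A| = 5, |A ∩ B| = 3; needs |A ∩ B| > |A ∖ B| — true.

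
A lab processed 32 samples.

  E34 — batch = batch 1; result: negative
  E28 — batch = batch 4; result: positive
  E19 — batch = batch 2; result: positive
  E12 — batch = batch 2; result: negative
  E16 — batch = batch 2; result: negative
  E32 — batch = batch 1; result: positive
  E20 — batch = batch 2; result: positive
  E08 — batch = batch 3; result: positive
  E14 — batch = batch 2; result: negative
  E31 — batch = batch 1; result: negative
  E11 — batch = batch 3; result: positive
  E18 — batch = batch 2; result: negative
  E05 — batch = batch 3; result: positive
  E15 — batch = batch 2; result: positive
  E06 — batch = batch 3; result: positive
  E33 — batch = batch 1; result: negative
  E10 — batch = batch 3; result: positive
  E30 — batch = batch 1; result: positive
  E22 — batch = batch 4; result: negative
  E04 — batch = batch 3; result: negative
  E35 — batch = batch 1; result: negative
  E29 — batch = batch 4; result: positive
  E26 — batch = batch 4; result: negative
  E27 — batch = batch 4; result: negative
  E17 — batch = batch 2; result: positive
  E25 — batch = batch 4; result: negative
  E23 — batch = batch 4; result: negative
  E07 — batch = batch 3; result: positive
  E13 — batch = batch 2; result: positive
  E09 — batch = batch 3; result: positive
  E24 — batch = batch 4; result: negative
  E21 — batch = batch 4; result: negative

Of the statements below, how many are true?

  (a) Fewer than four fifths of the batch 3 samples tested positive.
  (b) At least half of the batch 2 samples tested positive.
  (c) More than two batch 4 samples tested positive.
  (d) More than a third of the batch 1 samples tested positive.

1

(a) batch 3: |A| = 8, |A ∩ B| = 7; needs |A ∩ B| / |A| < 4/5 — false.
(b) batch 2: |A| = 9, |A ∩ B| = 5; needs |A ∩ B| ≥ |A ∖ B| — true.
(c) batch 4: |A| = 9, |A ∩ B| = 2; needs |A ∩ B| > 2 — false.
(d) batch 1: |A| = 6, |A ∩ B| = 2; needs |A ∩ B| / |A| > 1/3 — false.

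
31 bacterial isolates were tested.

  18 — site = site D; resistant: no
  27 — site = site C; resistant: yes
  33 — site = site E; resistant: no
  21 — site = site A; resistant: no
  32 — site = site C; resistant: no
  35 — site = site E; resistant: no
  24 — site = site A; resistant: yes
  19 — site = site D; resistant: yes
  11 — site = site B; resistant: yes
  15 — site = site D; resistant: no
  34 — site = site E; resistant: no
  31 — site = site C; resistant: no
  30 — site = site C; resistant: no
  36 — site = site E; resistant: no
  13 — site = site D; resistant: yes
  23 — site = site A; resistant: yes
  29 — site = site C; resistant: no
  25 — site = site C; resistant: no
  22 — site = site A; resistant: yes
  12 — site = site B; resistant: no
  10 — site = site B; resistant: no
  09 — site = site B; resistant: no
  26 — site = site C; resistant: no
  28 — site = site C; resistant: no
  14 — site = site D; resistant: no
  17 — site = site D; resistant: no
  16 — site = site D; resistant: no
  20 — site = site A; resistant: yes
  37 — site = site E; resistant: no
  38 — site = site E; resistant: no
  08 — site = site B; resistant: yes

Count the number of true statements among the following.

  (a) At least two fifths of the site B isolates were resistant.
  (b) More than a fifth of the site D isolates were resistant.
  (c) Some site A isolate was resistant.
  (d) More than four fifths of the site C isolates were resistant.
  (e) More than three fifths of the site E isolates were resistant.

(a) site B: |A| = 5, |A ∩ B| = 2; needs |A ∩ B| / |A| ≥ 2/5 — true.
(b) site D: |A| = 7, |A ∩ B| = 2; needs |A ∩ B| / |A| > 1/5 — true.
(c) site A: |A| = 5, |A ∩ B| = 4; needs A ∩ B ≠ ∅ (|A ∩ B| ≥ 1) — true.
(d) site C: |A| = 8, |A ∩ B| = 1; needs |A ∩ B| / |A| > 4/5 — false.
(e) site E: |A| = 6, |A ∩ B| = 0; needs |A ∩ B| / |A| > 3/5 — false.

3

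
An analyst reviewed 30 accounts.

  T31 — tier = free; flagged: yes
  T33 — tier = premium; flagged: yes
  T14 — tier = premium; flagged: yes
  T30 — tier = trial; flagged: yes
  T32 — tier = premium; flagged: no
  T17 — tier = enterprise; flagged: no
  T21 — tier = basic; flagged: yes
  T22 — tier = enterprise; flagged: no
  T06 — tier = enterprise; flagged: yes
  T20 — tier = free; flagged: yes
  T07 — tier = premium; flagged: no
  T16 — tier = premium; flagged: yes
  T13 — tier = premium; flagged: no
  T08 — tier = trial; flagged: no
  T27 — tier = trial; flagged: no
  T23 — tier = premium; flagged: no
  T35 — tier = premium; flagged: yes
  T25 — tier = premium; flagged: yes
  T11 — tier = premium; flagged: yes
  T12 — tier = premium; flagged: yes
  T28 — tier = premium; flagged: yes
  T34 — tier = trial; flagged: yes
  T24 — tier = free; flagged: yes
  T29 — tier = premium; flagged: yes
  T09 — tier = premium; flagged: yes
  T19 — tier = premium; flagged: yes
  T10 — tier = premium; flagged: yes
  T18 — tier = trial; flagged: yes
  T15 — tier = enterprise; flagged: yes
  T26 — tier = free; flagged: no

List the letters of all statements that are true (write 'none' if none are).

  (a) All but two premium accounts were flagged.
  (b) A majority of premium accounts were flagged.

|A| = 16, |A ∩ B| = 12, |A ∖ B| = 4.
(a) |A ∖ B| = 2: fails.
(b) |A ∩ B| > |A ∖ B|: holds.

(b)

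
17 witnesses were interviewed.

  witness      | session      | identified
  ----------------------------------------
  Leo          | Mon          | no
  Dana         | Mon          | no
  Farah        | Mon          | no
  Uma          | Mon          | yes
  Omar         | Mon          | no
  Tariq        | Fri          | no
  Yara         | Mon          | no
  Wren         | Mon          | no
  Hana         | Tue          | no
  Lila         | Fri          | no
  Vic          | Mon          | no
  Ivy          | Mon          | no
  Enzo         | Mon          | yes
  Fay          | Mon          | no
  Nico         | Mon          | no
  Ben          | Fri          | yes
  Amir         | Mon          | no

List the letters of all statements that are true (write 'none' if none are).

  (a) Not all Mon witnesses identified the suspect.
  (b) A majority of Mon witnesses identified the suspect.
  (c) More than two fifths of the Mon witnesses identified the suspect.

|A| = 13, |A ∩ B| = 2, |A ∖ B| = 11.
(a) A ⊄ B (|A ∖ B| ≥ 1): holds.
(b) |A ∩ B| > |A ∖ B|: fails.
(c) |A ∩ B| / |A| > 2/5: fails.

(a)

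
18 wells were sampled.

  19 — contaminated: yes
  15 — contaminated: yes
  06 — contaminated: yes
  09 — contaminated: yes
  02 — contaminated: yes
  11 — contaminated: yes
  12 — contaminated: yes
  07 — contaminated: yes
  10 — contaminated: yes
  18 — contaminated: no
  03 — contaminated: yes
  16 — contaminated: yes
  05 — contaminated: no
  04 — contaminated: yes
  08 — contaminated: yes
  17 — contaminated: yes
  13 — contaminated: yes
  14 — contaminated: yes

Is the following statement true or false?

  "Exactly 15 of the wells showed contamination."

Truth condition: |A ∩ B| = 15.
|A| = 18, |A ∩ B| = 16, |A ∖ B| = 2.
|A ∩ B| = 16, so the statement is false.

False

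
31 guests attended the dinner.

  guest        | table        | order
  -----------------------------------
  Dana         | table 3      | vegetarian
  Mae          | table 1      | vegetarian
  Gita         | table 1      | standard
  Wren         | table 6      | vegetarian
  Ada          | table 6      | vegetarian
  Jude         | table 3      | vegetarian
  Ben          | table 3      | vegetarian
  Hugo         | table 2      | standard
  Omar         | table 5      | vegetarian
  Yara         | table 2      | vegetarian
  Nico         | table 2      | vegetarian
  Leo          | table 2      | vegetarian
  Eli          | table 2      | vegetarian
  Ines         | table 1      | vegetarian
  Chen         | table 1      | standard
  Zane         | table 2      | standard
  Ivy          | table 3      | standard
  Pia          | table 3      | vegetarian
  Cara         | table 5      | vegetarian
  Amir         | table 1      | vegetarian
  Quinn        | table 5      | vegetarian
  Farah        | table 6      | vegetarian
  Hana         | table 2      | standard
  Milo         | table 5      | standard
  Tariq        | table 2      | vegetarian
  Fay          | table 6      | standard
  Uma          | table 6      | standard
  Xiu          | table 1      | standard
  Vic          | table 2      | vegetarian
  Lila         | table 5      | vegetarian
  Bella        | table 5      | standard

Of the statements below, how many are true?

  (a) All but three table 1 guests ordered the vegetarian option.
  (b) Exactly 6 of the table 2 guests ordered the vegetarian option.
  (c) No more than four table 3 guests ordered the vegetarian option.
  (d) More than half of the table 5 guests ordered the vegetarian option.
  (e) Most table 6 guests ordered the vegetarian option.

(a) table 1: |A| = 6, |A ∩ B| = 3; needs |A ∖ B| = 3 — true.
(b) table 2: |A| = 9, |A ∩ B| = 6; needs |A ∩ B| = 6 — true.
(c) table 3: |A| = 5, |A ∩ B| = 4; needs |A ∩ B| ≤ 4 — true.
(d) table 5: |A| = 6, |A ∩ B| = 4; needs |A ∩ B| > |A ∖ B| — true.
(e) table 6: |A| = 5, |A ∩ B| = 3; needs |A ∩ B| > |A ∖ B| — true.

5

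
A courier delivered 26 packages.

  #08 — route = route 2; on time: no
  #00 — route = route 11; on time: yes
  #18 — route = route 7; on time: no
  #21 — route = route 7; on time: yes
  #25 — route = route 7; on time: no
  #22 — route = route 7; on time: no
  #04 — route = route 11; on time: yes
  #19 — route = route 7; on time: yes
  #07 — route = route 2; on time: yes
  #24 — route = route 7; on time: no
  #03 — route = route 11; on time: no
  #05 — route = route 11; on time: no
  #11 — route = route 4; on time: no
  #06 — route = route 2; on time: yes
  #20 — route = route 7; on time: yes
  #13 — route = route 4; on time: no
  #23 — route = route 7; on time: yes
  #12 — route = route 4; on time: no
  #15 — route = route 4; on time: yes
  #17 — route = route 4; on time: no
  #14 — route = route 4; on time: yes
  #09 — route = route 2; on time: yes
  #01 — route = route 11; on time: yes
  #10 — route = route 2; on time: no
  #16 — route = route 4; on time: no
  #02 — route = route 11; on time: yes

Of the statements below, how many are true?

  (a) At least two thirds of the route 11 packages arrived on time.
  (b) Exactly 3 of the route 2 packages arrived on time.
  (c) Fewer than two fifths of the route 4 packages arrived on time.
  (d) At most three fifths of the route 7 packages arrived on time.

(a) route 11: |A| = 6, |A ∩ B| = 4; needs |A ∩ B| / |A| ≥ 2/3 — true.
(b) route 2: |A| = 5, |A ∩ B| = 3; needs |A ∩ B| = 3 — true.
(c) route 4: |A| = 7, |A ∩ B| = 2; needs |A ∩ B| / |A| < 2/5 — true.
(d) route 7: |A| = 8, |A ∩ B| = 4; needs |A ∩ B| / |A| ≤ 3/5 — true.

4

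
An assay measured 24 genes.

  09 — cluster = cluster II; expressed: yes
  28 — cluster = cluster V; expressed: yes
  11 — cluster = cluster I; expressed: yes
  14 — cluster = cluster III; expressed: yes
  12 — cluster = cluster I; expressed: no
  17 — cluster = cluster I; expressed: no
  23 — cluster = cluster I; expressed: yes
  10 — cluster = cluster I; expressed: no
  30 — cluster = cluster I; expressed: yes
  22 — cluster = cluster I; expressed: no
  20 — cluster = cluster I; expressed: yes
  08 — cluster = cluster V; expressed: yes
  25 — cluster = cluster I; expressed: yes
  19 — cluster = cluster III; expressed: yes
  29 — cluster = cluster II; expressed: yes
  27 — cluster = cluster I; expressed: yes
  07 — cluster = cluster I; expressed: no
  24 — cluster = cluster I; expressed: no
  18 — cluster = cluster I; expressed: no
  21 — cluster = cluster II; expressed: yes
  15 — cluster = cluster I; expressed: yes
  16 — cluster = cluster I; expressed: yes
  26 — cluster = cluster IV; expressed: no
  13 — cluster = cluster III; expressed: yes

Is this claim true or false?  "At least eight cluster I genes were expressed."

True

The determiner here denotes the relation: |A ∩ B| ≥ 8.
|A| = 15, |A ∩ B| = 8, |A ∖ B| = 7.
|A ∩ B| = 8, so the statement is true.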